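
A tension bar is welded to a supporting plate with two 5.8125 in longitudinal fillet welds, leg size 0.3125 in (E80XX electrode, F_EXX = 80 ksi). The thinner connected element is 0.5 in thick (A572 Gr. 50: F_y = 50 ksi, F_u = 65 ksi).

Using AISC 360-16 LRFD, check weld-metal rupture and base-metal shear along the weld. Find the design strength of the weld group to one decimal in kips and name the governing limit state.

Weld metal: throat = 0.707×0.3125 = 0.22094 in, L = 2×5.8125 = 11.625 in. φR_n = 0.75 × 0.6 × 80 × 0.22094 × 11.625 = 92.5 kips.
Base metal shear (0.5 in plate): yield φR_n = 1.0×0.6×50×0.5×11.625 = 174.4 kips; rupture φR_n = 0.75×0.6×65×0.5×11.625 = 170.0 kips; take 170.0 kips (rupture).
Governing: min(92.5, 170.0) = 92.5 kips → weld metal.

92.5 kips (weld metal governs)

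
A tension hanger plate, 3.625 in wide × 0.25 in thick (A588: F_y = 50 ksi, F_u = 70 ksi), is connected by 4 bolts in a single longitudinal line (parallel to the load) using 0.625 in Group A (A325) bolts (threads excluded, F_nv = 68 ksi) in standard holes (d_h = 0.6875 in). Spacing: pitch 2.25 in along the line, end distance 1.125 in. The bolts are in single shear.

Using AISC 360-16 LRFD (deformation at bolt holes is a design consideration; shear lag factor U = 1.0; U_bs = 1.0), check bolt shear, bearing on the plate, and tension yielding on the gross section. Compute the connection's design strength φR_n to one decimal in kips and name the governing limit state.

Bolt shear: A_b = π(0.625)²/4 = 0.3068 in². φR_n = 0.75 × 68 × 0.3068 × 4 × 1 = 62.6 kips.
Bearing (0.25 in plate, F_u = 70 ksi): end bolts L_c = 1.125 − 0.6875/2 = 0.78125, R_n = min(1.2×0.78125×0.25×70, 2.4×0.625×0.25×70) = 16.406 kips/bolt; interior L_c = 2.25 − 0.6875 = 1.5625, R_n = 26.25 kips/bolt. φR_n = 0.75 × (1×16.406 + 3×26.25) = 71.4 kips.
Tension yield (gross): A_g = 3.625×0.25 = 0.90625 in². φR_n = 0.90 × 50 × 0.90625 = 40.8 kips.
Governing: min(62.6, 71.4, 40.8) = 40.8 kips → gross-section yield.

40.8 kips (gross-section yield governs)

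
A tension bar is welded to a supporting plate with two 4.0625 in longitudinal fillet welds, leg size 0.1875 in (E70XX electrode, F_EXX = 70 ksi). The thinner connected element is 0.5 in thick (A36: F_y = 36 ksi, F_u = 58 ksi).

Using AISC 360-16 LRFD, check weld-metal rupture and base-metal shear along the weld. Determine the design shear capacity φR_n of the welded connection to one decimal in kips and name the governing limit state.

33.9 kips (weld metal governs)

Weld metal: throat = 0.707×0.1875 = 0.13256 in, L = 2×4.0625 = 8.125 in. φR_n = 0.75 × 0.6 × 70 × 0.13256 × 8.125 = 33.9 kips.
Base metal shear (0.5 in plate): yield φR_n = 1.0×0.6×36×0.5×8.125 = 87.8 kips; rupture φR_n = 0.75×0.6×58×0.5×8.125 = 106.0 kips; take 87.8 kips (yield).
Governing: min(33.9, 87.8) = 33.9 kips → weld metal.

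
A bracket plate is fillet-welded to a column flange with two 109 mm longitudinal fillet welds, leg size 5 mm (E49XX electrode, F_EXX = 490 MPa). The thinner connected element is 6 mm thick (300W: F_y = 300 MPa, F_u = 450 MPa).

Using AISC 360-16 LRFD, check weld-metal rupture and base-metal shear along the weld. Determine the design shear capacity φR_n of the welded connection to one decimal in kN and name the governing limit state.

Weld metal: throat = 0.707×5 = 3.535 mm, L = 2×109 = 218 mm. φR_n = 0.75 × 0.6 × 490 × 3.535 × 218 = 169.9 kN.
Base metal shear (6 mm plate): yield φR_n = 1.0×0.6×300×6×218 = 235.4 kN; rupture φR_n = 0.75×0.6×450×6×218 = 264.9 kN; take 235.4 kN (yield).
Governing: min(169.9, 235.4) = 169.9 kN → weld metal.

169.9 kN (weld metal governs)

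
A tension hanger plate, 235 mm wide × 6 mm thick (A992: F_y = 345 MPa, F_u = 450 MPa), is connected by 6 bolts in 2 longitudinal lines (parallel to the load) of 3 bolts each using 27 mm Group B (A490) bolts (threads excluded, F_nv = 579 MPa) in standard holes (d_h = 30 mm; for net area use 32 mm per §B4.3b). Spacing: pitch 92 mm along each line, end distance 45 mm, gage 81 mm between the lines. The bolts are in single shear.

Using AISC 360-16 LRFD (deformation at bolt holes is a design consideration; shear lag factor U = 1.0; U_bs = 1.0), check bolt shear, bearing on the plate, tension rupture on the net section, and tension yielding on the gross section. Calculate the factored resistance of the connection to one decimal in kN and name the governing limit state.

Bolt shear: A_b = π(27)²/4 = 572.56 mm². φR_n = 0.75 × 579 × 572.56 × 6 × 1 = 1491.8 kN.
Bearing (6 mm plate, F_u = 450 MPa): end bolts L_c = 45 − 30/2 = 30, R_n = min(1.2×30×6×450, 2.4×27×6×450) = 97.2 kN/bolt; interior L_c = 92 − 30 = 62, R_n = 174.96 kN/bolt. φR_n = 0.75 × (2×97.2 + 4×174.96) = 670.7 kN.
Tension rupture (net): A_n = (235 − 2×32)×6 = 1026 mm² (U = 1.0, A_e = A_n). φR_n = 0.75 × 450 × 1026 = 346.3 kN.
Tension yield (gross): A_g = 235×6 = 1410 mm². φR_n = 0.90 × 345 × 1410 = 437.8 kN.
Governing: min(1491.8, 670.7, 346.3, 437.8) = 346.3 kN → net-section rupture.

346.3 kN (net-section rupture governs)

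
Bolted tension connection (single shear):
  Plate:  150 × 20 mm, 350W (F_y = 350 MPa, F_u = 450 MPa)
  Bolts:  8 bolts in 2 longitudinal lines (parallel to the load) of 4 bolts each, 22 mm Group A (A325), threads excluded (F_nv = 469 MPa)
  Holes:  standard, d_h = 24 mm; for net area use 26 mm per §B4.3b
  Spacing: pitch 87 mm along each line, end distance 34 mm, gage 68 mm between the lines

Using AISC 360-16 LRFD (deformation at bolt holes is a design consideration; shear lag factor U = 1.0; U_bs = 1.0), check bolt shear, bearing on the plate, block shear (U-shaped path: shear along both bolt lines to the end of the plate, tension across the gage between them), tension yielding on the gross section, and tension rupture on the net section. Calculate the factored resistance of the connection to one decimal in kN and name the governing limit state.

Bolt shear: A_b = π(22)²/4 = 380.13 mm². φR_n = 0.75 × 469 × 380.13 × 8 × 1 = 1069.7 kN.
Bearing (20 mm plate, F_u = 450 MPa): end bolts L_c = 34 − 24/2 = 22, R_n = min(1.2×22×20×450, 2.4×22×20×450) = 237.6 kN/bolt; interior L_c = 87 − 24 = 63, R_n = 475.2 kN/bolt. φR_n = 0.75 × (2×237.6 + 6×475.2) = 2494.8 kN.
Block shear: shear path 2×[34+3×87] = 2×295 mm, A_gv = 11800, A_nv = 2×(295 − 3.5×26)×20 = 8160 mm²; tension across gage: (68 − 1×26)×20 = 840 mm². R_n = min(0.6×450×8160, 0.6×350×11800) + 1.0×450×840 = min(2203.2, 2478) + 378 = 2581.2 kN. φR_n = 0.75 × 2581.2 = 1935.9 kN.
Tension yield (gross): A_g = 150×20 = 3000 mm². φR_n = 0.90 × 350 × 3000 = 945.0 kN.
Tension rupture (net): A_n = (150 − 2×26)×20 = 1960 mm² (U = 1.0, A_e = A_n). φR_n = 0.75 × 450 × 1960 = 661.5 kN.
Governing: min(1069.7, 2494.8, 1935.9, 945.0, 661.5) = 661.5 kN → net-section rupture.

661.5 kN (net-section rupture governs)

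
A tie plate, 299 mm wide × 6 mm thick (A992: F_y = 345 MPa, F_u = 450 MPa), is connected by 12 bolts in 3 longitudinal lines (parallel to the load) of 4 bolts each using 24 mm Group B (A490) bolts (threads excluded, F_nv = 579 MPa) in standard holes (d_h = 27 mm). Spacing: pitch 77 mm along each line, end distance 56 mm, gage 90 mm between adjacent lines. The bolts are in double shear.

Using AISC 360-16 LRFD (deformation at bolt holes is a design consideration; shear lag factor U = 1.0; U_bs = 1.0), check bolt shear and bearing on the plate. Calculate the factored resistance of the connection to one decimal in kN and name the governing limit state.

Bolt shear: A_b = π(24)²/4 = 452.39 mm². φR_n = 0.75 × 579 × 452.39 × 12 × 2 = 4714.8 kN.
Bearing (6 mm plate, F_u = 450 MPa): end bolts L_c = 56 − 27/2 = 42.5, R_n = min(1.2×42.5×6×450, 2.4×24×6×450) = 137.7 kN/bolt; interior L_c = 77 − 27 = 50, R_n = 155.52 kN/bolt. φR_n = 0.75 × (3×137.7 + 9×155.52) = 1359.6 kN.
Governing: min(4714.8, 1359.6) = 1359.6 kN → bearing.

1359.6 kN (bearing governs)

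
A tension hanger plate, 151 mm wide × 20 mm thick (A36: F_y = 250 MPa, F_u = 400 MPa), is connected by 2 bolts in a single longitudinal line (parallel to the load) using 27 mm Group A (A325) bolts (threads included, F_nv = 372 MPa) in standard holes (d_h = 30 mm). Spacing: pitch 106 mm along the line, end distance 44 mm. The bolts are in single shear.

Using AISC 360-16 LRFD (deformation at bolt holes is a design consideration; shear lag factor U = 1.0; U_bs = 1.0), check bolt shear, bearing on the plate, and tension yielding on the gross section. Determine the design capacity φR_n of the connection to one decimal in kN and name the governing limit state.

319.5 kN (bolt shear governs)

Bolt shear: A_b = π(27)²/4 = 572.56 mm². φR_n = 0.75 × 372 × 572.56 × 2 × 1 = 319.5 kN.
Bearing (20 mm plate, F_u = 400 MPa): end bolts L_c = 44 − 30/2 = 29, R_n = min(1.2×29×20×400, 2.4×27×20×400) = 278.4 kN/bolt; interior L_c = 106 − 30 = 76, R_n = 518.4 kN/bolt. φR_n = 0.75 × (1×278.4 + 1×518.4) = 597.6 kN.
Tension yield (gross): A_g = 151×20 = 3020 mm². φR_n = 0.90 × 250 × 3020 = 679.5 kN.
Governing: min(319.5, 597.6, 679.5) = 319.5 kN → bolt shear.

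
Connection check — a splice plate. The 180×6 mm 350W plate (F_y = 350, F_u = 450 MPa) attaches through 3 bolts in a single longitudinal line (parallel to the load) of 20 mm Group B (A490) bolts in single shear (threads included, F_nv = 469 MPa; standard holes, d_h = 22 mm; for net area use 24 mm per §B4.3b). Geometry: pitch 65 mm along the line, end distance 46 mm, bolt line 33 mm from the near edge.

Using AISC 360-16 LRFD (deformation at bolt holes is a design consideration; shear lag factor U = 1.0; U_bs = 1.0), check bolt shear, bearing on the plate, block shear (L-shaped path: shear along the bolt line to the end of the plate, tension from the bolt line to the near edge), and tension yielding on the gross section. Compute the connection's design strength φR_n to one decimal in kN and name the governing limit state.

Bolt shear: A_b = π(20)²/4 = 314.16 mm². φR_n = 0.75 × 469 × 314.16 × 3 × 1 = 331.5 kN.
Bearing (6 mm plate, F_u = 450 MPa): end bolts L_c = 46 − 22/2 = 35, R_n = min(1.2×35×6×450, 2.4×20×6×450) = 113.4 kN/bolt; interior L_c = 65 − 22 = 43, R_n = 129.6 kN/bolt. φR_n = 0.75 × (1×113.4 + 2×129.6) = 279.5 kN.
Block shear: shear path 1×[46+2×65] = 1×176 mm, A_gv = 1056, A_nv = 1×(176 − 2.5×24)×6 = 696 mm²; tension to near edge: (33 − 0.5×24)×6 = 126 mm². R_n = min(0.6×450×696, 0.6×350×1056) + 1.0×450×126 = min(187.92, 221.76) + 56.7 = 244.62 kN. φR_n = 0.75 × 244.62 = 183.5 kN.
Tension yield (gross): A_g = 180×6 = 1080 mm². φR_n = 0.90 × 350 × 1080 = 340.2 kN.
Governing: min(331.5, 279.5, 183.5, 340.2) = 183.5 kN → block shear.

183.5 kN (block shear governs)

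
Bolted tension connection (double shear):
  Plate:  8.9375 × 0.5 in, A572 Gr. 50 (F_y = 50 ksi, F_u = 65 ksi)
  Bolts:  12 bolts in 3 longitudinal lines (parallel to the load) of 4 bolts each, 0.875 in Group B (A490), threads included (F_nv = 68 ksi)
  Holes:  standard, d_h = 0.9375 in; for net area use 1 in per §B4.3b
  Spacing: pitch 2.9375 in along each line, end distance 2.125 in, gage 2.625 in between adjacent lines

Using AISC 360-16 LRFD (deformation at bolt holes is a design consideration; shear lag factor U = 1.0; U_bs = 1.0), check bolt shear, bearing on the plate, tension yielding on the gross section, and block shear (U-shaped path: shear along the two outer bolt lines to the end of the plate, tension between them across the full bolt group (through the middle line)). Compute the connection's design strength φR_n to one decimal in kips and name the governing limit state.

201.1 kips (gross-section yield governs)

Bolt shear: A_b = π(0.875)²/4 = 0.60132 in². φR_n = 0.75 × 68 × 0.60132 × 12 × 2 = 736.0 kips.
Bearing (0.5 in plate, F_u = 65 ksi): end bolts L_c = 2.125 − 0.9375/2 = 1.65625, R_n = min(1.2×1.65625×0.5×65, 2.4×0.875×0.5×65) = 64.594 kips/bolt; interior L_c = 2.9375 − 0.9375 = 2, R_n = 68.25 kips/bolt. φR_n = 0.75 × (3×64.594 + 9×68.25) = 606.0 kips.
Tension yield (gross): A_g = 8.9375×0.5 = 4.4688 in². φR_n = 0.90 × 50 × 4.4688 = 201.1 kips.
Block shear: shear path 2×[2.125+3×2.9375] = 2×10.9375 in, A_gv = 10.938, A_nv = 2×(10.9375 − 3.5×1)×0.5 = 7.4375 in²; tension across gage: (5.25 − 2×1)×0.5 = 1.625 in². R_n = min(0.6×65×7.4375, 0.6×50×10.938) + 1.0×65×1.625 = min(290.06, 328.14) + 105.63 = 395.69 kips. φR_n = 0.75 × 395.69 = 296.8 kips.
Governing: min(736.0, 606.0, 201.1, 296.8) = 201.1 kips → gross-section yield.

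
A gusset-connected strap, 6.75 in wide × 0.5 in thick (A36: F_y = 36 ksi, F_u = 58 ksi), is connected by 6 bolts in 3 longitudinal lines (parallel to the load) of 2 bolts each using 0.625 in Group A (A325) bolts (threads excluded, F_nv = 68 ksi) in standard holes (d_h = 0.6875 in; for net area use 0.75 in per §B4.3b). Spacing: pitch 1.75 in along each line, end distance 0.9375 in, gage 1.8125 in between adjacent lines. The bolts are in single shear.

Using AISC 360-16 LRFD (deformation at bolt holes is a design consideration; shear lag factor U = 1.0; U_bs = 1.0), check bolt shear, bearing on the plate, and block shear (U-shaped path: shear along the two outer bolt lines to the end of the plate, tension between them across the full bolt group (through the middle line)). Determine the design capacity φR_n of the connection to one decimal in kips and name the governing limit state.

87.0 kips (block shear governs)

Bolt shear: A_b = π(0.625)²/4 = 0.3068 in². φR_n = 0.75 × 68 × 0.3068 × 6 × 1 = 93.9 kips.
Bearing (0.5 in plate, F_u = 58 ksi): end bolts L_c = 0.9375 − 0.6875/2 = 0.59375, R_n = min(1.2×0.59375×0.5×58, 2.4×0.625×0.5×58) = 20.663 kips/bolt; interior L_c = 1.75 − 0.6875 = 1.0625, R_n = 36.975 kips/bolt. φR_n = 0.75 × (3×20.663 + 3×36.975) = 129.7 kips.
Block shear: shear path 2×[0.9375+1×1.75] = 2×2.6875 in, A_gv = 2.6875, A_nv = 2×(2.6875 − 1.5×0.75)×0.5 = 1.5625 in²; tension across gage: (3.625 − 2×0.75)×0.5 = 1.0625 in². R_n = min(0.6×58×1.5625, 0.6×36×2.6875) + 1.0×58×1.0625 = min(54.375, 58.05) + 61.625 = 116 kips. φR_n = 0.75 × 116 = 87.0 kips.
Governing: min(93.9, 129.7, 87.0) = 87.0 kips → block shear.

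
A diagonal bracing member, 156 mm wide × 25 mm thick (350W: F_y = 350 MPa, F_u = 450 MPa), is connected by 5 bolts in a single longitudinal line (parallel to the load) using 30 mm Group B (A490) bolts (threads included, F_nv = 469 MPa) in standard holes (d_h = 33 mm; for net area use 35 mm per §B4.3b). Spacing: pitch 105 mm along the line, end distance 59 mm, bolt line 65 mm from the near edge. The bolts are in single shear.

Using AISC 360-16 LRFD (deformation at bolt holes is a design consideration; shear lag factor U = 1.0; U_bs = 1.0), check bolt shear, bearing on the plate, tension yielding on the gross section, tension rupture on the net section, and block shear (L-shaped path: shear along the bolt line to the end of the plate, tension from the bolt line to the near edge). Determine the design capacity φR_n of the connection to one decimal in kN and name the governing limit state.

Bolt shear: A_b = π(30)²/4 = 706.86 mm². φR_n = 0.75 × 469 × 706.86 × 5 × 1 = 1243.2 kN.
Bearing (25 mm plate, F_u = 450 MPa): end bolts L_c = 59 − 33/2 = 42.5, R_n = min(1.2×42.5×25×450, 2.4×30×25×450) = 573.75 kN/bolt; interior L_c = 105 − 33 = 72, R_n = 810 kN/bolt. φR_n = 0.75 × (1×573.75 + 4×810) = 2860.3 kN.
Tension yield (gross): A_g = 156×25 = 3900 mm². φR_n = 0.90 × 350 × 3900 = 1228.5 kN.
Tension rupture (net): A_n = (156 − 1×35)×25 = 3025 mm² (U = 1.0, A_e = A_n). φR_n = 0.75 × 450 × 3025 = 1020.9 kN.
Block shear: shear path 1×[59+4×105] = 1×479 mm, A_gv = 11975, A_nv = 1×(479 − 4.5×35)×25 = 8037.5 mm²; tension to near edge: (65 − 0.5×35)×25 = 1187.5 mm². R_n = min(0.6×450×8037.5, 0.6×350×11975) + 1.0×450×1187.5 = min(2170.1, 2514.8) + 534.38 = 2704.5 kN. φR_n = 0.75 × 2704.5 = 2028.4 kN.
Governing: min(1243.2, 2860.3, 1228.5, 1020.9, 2028.4) = 1020.9 kN → net-section rupture.

1020.9 kN (net-section rupture governs)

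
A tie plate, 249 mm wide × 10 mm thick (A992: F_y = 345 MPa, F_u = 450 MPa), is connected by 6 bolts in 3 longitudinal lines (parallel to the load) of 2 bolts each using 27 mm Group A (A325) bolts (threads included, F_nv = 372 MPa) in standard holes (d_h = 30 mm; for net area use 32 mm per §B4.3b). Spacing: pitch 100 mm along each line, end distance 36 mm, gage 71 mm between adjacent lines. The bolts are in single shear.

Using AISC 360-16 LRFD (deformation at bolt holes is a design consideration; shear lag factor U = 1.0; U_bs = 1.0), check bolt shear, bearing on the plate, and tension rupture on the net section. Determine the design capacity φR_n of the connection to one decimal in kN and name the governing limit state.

516.4 kN (net-section rupture governs)

Bolt shear: A_b = π(27)²/4 = 572.56 mm². φR_n = 0.75 × 372 × 572.56 × 6 × 1 = 958.5 kN.
Bearing (10 mm plate, F_u = 450 MPa): end bolts L_c = 36 − 30/2 = 21, R_n = min(1.2×21×10×450, 2.4×27×10×450) = 113.4 kN/bolt; interior L_c = 100 − 30 = 70, R_n = 291.6 kN/bolt. φR_n = 0.75 × (3×113.4 + 3×291.6) = 911.3 kN.
Tension rupture (net): A_n = (249 − 3×32)×10 = 1530 mm² (U = 1.0, A_e = A_n). φR_n = 0.75 × 450 × 1530 = 516.4 kN.
Governing: min(958.5, 911.3, 516.4) = 516.4 kN → net-section rupture.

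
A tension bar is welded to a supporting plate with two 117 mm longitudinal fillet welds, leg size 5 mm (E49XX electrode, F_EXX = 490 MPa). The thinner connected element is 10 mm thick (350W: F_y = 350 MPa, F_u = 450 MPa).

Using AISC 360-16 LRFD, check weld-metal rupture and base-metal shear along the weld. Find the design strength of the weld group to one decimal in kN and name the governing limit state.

182.4 kN (weld metal governs)

Weld metal: throat = 0.707×5 = 3.535 mm, L = 2×117 = 234 mm. φR_n = 0.75 × 0.6 × 490 × 3.535 × 234 = 182.4 kN.
Base metal shear (10 mm plate): yield φR_n = 1.0×0.6×350×10×234 = 491.4 kN; rupture φR_n = 0.75×0.6×450×10×234 = 473.9 kN; take 473.9 kN (rupture).
Governing: min(182.4, 473.9) = 182.4 kN → weld metal.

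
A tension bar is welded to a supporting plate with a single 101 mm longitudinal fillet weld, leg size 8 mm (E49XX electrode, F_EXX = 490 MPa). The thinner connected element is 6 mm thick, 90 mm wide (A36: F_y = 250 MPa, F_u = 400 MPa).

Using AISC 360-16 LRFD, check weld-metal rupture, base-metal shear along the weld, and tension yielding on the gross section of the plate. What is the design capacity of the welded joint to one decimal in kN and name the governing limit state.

90.9 kN (base-metal shear governs)

Weld metal: throat = 0.707×8 = 5.656 mm, L = 101 mm. φR_n = 0.75 × 0.6 × 490 × 5.656 × 101 = 126.0 kN.
Base metal shear (6 mm plate): yield φR_n = 1.0×0.6×250×6×101 = 90.9 kN; rupture φR_n = 0.75×0.6×400×6×101 = 109.1 kN; take 90.9 kN (yield).
Tension yield (gross): A_g = 90×6 = 540 mm². φR_n = 0.90 × 250 × 540 = 121.5 kN.
Governing: min(126.0, 90.9, 121.5) = 90.9 kN → base-metal shear.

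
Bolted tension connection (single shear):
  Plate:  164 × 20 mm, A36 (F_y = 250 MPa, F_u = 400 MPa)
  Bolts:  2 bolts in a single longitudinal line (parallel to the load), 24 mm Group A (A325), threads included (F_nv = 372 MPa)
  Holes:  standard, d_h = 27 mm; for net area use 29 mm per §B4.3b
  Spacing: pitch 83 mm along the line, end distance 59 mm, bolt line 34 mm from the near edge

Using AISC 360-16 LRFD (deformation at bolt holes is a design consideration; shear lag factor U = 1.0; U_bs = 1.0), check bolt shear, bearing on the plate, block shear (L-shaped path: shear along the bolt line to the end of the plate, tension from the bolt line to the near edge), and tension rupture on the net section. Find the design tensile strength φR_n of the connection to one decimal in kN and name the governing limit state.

Bolt shear: A_b = π(24)²/4 = 452.39 mm². φR_n = 0.75 × 372 × 452.39 × 2 × 1 = 252.4 kN.
Bearing (20 mm plate, F_u = 400 MPa): end bolts L_c = 59 − 27/2 = 45.5, R_n = min(1.2×45.5×20×400, 2.4×24×20×400) = 436.8 kN/bolt; interior L_c = 83 − 27 = 56, R_n = 460.8 kN/bolt. φR_n = 0.75 × (1×436.8 + 1×460.8) = 673.2 kN.
Block shear: shear path 1×[59+1×83] = 1×142 mm, A_gv = 2840, A_nv = 1×(142 − 1.5×29)×20 = 1970 mm²; tension to near edge: (34 − 0.5×29)×20 = 390 mm². R_n = min(0.6×400×1970, 0.6×250×2840) + 1.0×400×390 = min(472.8, 426) + 156 = 582 kN. φR_n = 0.75 × 582 = 436.5 kN.
Tension rupture (net): A_n = (164 − 1×29)×20 = 2700 mm² (U = 1.0, A_e = A_n). φR_n = 0.75 × 400 × 2700 = 810.0 kN.
Governing: min(252.4, 673.2, 436.5, 810.0) = 252.4 kN → bolt shear.

252.4 kN (bolt shear governs)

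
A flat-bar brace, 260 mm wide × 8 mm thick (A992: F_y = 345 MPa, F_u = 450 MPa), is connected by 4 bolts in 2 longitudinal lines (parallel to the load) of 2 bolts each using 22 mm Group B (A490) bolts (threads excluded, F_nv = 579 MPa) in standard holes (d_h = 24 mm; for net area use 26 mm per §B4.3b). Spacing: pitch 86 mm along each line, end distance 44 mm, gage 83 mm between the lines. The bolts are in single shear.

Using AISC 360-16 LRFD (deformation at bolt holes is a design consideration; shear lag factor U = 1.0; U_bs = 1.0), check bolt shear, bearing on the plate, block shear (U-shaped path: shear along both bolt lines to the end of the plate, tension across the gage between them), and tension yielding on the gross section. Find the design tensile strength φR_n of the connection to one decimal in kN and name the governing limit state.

Bolt shear: A_b = π(22)²/4 = 380.13 mm². φR_n = 0.75 × 579 × 380.13 × 4 × 1 = 660.3 kN.
Bearing (8 mm plate, F_u = 450 MPa): end bolts L_c = 44 − 24/2 = 32, R_n = min(1.2×32×8×450, 2.4×22×8×450) = 138.24 kN/bolt; interior L_c = 86 − 24 = 62, R_n = 190.08 kN/bolt. φR_n = 0.75 × (2×138.24 + 2×190.08) = 492.5 kN.
Block shear: shear path 2×[44+1×86] = 2×130 mm, A_gv = 2080, A_nv = 2×(130 − 1.5×26)×8 = 1456 mm²; tension across gage: (83 − 1×26)×8 = 456 mm². R_n = min(0.6×450×1456, 0.6×345×2080) + 1.0×450×456 = min(393.12, 430.56) + 205.2 = 598.32 kN. φR_n = 0.75 × 598.32 = 448.7 kN.
Tension yield (gross): A_g = 260×8 = 2080 mm². φR_n = 0.90 × 345 × 2080 = 645.8 kN.
Governing: min(660.3, 492.5, 448.7, 645.8) = 448.7 kN → block shear.

448.7 kN (block shear governs)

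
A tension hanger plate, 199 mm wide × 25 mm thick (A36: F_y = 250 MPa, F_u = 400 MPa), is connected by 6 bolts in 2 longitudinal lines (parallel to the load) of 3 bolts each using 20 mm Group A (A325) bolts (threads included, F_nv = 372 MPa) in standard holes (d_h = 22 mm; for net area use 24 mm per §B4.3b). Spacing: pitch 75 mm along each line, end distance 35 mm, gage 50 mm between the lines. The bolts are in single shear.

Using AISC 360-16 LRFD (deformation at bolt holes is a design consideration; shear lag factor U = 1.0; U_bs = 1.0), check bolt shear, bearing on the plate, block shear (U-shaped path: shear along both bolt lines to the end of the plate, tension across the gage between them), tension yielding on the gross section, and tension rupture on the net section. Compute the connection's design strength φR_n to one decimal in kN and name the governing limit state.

Bolt shear: A_b = π(20)²/4 = 314.16 mm². φR_n = 0.75 × 372 × 314.16 × 6 × 1 = 525.9 kN.
Bearing (25 mm plate, F_u = 400 MPa): end bolts L_c = 35 − 22/2 = 24, R_n = min(1.2×24×25×400, 2.4×20×25×400) = 288 kN/bolt; interior L_c = 75 − 22 = 53, R_n = 480 kN/bolt. φR_n = 0.75 × (2×288 + 4×480) = 1872.0 kN.
Block shear: shear path 2×[35+2×75] = 2×185 mm, A_gv = 9250, A_nv = 2×(185 − 2.5×24)×25 = 6250 mm²; tension across gage: (50 − 1×24)×25 = 650 mm². R_n = min(0.6×400×6250, 0.6×250×9250) + 1.0×400×650 = min(1500, 1387.5) + 260 = 1647.5 kN. φR_n = 0.75 × 1647.5 = 1235.6 kN.
Tension yield (gross): A_g = 199×25 = 4975 mm². φR_n = 0.90 × 250 × 4975 = 1119.4 kN.
Tension rupture (net): A_n = (199 − 2×24)×25 = 3775 mm² (U = 1.0, A_e = A_n). φR_n = 0.75 × 400 × 3775 = 1132.5 kN.
Governing: min(525.9, 1872.0, 1235.6, 1119.4, 1132.5) = 525.9 kN → bolt shear.

525.9 kN (bolt shear governs)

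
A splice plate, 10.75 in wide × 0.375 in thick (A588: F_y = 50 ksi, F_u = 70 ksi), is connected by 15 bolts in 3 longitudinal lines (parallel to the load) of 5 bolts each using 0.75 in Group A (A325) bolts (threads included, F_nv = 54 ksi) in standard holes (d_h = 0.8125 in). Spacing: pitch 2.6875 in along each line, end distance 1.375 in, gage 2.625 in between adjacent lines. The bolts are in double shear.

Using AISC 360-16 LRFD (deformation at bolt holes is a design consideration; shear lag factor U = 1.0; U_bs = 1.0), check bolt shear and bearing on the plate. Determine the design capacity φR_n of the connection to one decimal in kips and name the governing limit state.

Bolt shear: A_b = π(0.75)²/4 = 0.44179 in². φR_n = 0.75 × 54 × 0.44179 × 15 × 2 = 536.8 kips.
Bearing (0.375 in plate, F_u = 70 ksi): end bolts L_c = 1.375 − 0.8125/2 = 0.96875, R_n = min(1.2×0.96875×0.375×70, 2.4×0.75×0.375×70) = 30.516 kips/bolt; interior L_c = 2.6875 − 0.8125 = 1.875, R_n = 47.25 kips/bolt. φR_n = 0.75 × (3×30.516 + 12×47.25) = 493.9 kips.
Governing: min(536.8, 493.9) = 493.9 kips → bearing.

493.9 kips (bearing governs)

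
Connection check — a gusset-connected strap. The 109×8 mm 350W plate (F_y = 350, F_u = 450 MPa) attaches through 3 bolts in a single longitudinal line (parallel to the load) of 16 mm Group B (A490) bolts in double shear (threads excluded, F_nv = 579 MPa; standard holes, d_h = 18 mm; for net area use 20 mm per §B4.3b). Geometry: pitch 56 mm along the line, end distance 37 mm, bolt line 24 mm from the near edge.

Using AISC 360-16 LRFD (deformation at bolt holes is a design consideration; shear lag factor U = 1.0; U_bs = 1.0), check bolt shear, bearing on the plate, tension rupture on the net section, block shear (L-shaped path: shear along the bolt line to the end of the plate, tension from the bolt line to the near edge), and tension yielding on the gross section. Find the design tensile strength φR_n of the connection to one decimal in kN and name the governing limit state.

Bolt shear: A_b = π(16)²/4 = 201.06 mm². φR_n = 0.75 × 579 × 201.06 × 3 × 2 = 523.9 kN.
Bearing (8 mm plate, F_u = 450 MPa): end bolts L_c = 37 − 18/2 = 28, R_n = min(1.2×28×8×450, 2.4×16×8×450) = 120.96 kN/bolt; interior L_c = 56 − 18 = 38, R_n = 138.24 kN/bolt. φR_n = 0.75 × (1×120.96 + 2×138.24) = 298.1 kN.
Tension rupture (net): A_n = (109 − 1×20)×8 = 712 mm² (U = 1.0, A_e = A_n). φR_n = 0.75 × 450 × 712 = 240.3 kN.
Block shear: shear path 1×[37+2×56] = 1×149 mm, A_gv = 1192, A_nv = 1×(149 − 2.5×20)×8 = 792 mm²; tension to near edge: (24 − 0.5×20)×8 = 112 mm². R_n = min(0.6×450×792, 0.6×350×1192) + 1.0×450×112 = min(213.84, 250.32) + 50.4 = 264.24 kN. φR_n = 0.75 × 264.24 = 198.2 kN.
Tension yield (gross): A_g = 109×8 = 872 mm². φR_n = 0.90 × 350 × 872 = 274.7 kN.
Governing: min(523.9, 298.1, 240.3, 198.2, 274.7) = 198.2 kN → block shear.

198.2 kN (block shear governs)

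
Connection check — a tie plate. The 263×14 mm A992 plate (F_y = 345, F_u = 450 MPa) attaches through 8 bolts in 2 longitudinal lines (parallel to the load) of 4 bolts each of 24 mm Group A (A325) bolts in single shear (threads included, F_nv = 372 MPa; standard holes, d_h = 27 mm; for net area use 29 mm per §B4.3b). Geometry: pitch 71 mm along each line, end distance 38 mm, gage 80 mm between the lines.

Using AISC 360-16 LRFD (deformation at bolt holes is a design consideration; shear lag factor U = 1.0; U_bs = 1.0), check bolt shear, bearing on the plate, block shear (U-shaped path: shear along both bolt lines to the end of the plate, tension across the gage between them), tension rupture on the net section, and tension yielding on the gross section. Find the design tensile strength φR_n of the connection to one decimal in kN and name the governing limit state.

Bolt shear: A_b = π(24)²/4 = 452.39 mm². φR_n = 0.75 × 372 × 452.39 × 8 × 1 = 1009.7 kN.
Bearing (14 mm plate, F_u = 450 MPa): end bolts L_c = 38 − 27/2 = 24.5, R_n = min(1.2×24.5×14×450, 2.4×24×14×450) = 185.22 kN/bolt; interior L_c = 71 − 27 = 44, R_n = 332.64 kN/bolt. φR_n = 0.75 × (2×185.22 + 6×332.64) = 1774.7 kN.
Block shear: shear path 2×[38+3×71] = 2×251 mm, A_gv = 7028, A_nv = 2×(251 − 3.5×29)×14 = 4186 mm²; tension across gage: (80 − 1×29)×14 = 714 mm². R_n = min(0.6×450×4186, 0.6×345×7028) + 1.0×450×714 = min(1130.2, 1454.8) + 321.3 = 1451.5 kN. φR_n = 0.75 × 1451.5 = 1088.6 kN.
Tension rupture (net): A_n = (263 − 2×29)×14 = 2870 mm² (U = 1.0, A_e = A_n). φR_n = 0.75 × 450 × 2870 = 968.6 kN.
Tension yield (gross): A_g = 263×14 = 3682 mm². φR_n = 0.90 × 345 × 3682 = 1143.3 kN.
Governing: min(1009.7, 1774.7, 1088.6, 968.6, 1143.3) = 968.6 kN → net-section rupture.

968.6 kN (net-section rupture governs)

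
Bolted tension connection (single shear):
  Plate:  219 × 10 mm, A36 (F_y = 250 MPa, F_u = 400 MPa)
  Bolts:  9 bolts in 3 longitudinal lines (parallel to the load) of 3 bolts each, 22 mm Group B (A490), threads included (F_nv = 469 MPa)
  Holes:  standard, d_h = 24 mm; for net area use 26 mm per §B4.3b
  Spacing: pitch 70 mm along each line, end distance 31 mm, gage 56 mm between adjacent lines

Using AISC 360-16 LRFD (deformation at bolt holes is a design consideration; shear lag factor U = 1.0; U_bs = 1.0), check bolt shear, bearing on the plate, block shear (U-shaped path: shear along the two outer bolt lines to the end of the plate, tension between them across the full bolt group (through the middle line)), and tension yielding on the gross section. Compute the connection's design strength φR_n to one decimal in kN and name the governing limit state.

Bolt shear: A_b = π(22)²/4 = 380.13 mm². φR_n = 0.75 × 469 × 380.13 × 9 × 1 = 1203.4 kN.
Bearing (10 mm plate, F_u = 400 MPa): end bolts L_c = 31 − 24/2 = 19, R_n = min(1.2×19×10×400, 2.4×22×10×400) = 91.2 kN/bolt; interior L_c = 70 − 24 = 46, R_n = 211.2 kN/bolt. φR_n = 0.75 × (3×91.2 + 6×211.2) = 1155.6 kN.
Block shear: shear path 2×[31+2×70] = 2×171 mm, A_gv = 3420, A_nv = 2×(171 − 2.5×26)×10 = 2120 mm²; tension across gage: (112 − 2×26)×10 = 600 mm². R_n = min(0.6×400×2120, 0.6×250×3420) + 1.0×400×600 = min(508.8, 513) + 240 = 748.8 kN. φR_n = 0.75 × 748.8 = 561.6 kN.
Tension yield (gross): A_g = 219×10 = 2190 mm². φR_n = 0.90 × 250 × 2190 = 492.8 kN.
Governing: min(1203.4, 1155.6, 561.6, 492.8) = 492.8 kN → gross-section yield.

492.8 kN (gross-section yield governs)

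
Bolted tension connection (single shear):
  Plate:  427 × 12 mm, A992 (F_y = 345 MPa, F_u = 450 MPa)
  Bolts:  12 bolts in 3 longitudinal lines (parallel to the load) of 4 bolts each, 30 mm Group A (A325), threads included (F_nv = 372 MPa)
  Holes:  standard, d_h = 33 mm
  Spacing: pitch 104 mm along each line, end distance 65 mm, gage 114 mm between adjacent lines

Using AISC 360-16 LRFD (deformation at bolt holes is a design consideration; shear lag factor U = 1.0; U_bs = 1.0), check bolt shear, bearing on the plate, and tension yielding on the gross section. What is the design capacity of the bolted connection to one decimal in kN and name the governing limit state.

1591.0 kN (gross-section yield governs)

Bolt shear: A_b = π(30)²/4 = 706.86 mm². φR_n = 0.75 × 372 × 706.86 × 12 × 1 = 2366.6 kN.
Bearing (12 mm plate, F_u = 450 MPa): end bolts L_c = 65 − 33/2 = 48.5, R_n = min(1.2×48.5×12×450, 2.4×30×12×450) = 314.28 kN/bolt; interior L_c = 104 − 33 = 71, R_n = 388.8 kN/bolt. φR_n = 0.75 × (3×314.28 + 9×388.8) = 3331.5 kN.
Tension yield (gross): A_g = 427×12 = 5124 mm². φR_n = 0.90 × 345 × 5124 = 1591.0 kN.
Governing: min(2366.6, 3331.5, 1591.0) = 1591.0 kN → gross-section yield.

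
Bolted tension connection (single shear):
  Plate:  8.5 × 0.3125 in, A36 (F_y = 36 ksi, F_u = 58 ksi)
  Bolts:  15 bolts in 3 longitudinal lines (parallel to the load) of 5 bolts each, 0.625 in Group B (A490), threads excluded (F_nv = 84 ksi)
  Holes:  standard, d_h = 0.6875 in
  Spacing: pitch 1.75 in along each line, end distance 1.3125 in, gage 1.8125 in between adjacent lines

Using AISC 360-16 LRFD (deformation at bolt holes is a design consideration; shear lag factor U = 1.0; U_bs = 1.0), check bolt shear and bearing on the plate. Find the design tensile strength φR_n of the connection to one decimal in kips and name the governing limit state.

Bolt shear: A_b = π(0.625)²/4 = 0.3068 in². φR_n = 0.75 × 84 × 0.3068 × 15 × 1 = 289.9 kips.
Bearing (0.3125 in plate, F_u = 58 ksi): end bolts L_c = 1.3125 − 0.6875/2 = 0.96875, R_n = min(1.2×0.96875×0.3125×58, 2.4×0.625×0.3125×58) = 21.07 kips/bolt; interior L_c = 1.75 − 0.6875 = 1.0625, R_n = 23.109 kips/bolt. φR_n = 0.75 × (3×21.07 + 12×23.109) = 255.4 kips.
Governing: min(289.9, 255.4) = 255.4 kips → bearing.

255.4 kips (bearing governs)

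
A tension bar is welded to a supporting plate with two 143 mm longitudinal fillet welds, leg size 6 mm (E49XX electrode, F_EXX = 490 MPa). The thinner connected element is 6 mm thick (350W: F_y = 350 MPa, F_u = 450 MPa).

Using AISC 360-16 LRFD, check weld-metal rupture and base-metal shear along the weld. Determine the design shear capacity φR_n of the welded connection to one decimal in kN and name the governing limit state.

267.5 kN (weld metal governs)

Weld metal: throat = 0.707×6 = 4.242 mm, L = 2×143 = 286 mm. φR_n = 0.75 × 0.6 × 490 × 4.242 × 286 = 267.5 kN.
Base metal shear (6 mm plate): yield φR_n = 1.0×0.6×350×6×286 = 360.4 kN; rupture φR_n = 0.75×0.6×450×6×286 = 347.5 kN; take 347.5 kN (rupture).
Governing: min(267.5, 347.5) = 267.5 kN → weld metal.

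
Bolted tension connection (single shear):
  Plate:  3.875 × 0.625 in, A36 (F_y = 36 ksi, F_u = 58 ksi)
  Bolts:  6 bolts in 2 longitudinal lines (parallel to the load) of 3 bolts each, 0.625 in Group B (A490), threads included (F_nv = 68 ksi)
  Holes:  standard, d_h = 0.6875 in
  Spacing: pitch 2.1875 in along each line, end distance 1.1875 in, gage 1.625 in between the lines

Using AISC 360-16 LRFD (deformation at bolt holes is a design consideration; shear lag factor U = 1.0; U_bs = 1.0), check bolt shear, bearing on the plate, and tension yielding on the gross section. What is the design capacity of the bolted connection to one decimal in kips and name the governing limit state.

Bolt shear: A_b = π(0.625)²/4 = 0.3068 in². φR_n = 0.75 × 68 × 0.3068 × 6 × 1 = 93.9 kips.
Bearing (0.625 in plate, F_u = 58 ksi): end bolts L_c = 1.1875 − 0.6875/2 = 0.84375, R_n = min(1.2×0.84375×0.625×58, 2.4×0.625×0.625×58) = 36.703 kips/bolt; interior L_c = 2.1875 − 0.6875 = 1.5, R_n = 54.375 kips/bolt. φR_n = 0.75 × (2×36.703 + 4×54.375) = 218.2 kips.
Tension yield (gross): A_g = 3.875×0.625 = 2.4219 in². φR_n = 0.90 × 36 × 2.4219 = 78.5 kips.
Governing: min(93.9, 218.2, 78.5) = 78.5 kips → gross-section yield.

78.5 kips (gross-section yield governs)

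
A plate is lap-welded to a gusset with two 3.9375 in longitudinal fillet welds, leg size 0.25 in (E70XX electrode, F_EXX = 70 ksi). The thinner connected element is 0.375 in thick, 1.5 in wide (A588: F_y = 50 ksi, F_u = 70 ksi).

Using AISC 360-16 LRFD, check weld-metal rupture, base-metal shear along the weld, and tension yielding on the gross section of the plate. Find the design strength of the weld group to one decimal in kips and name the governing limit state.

25.3 kips (gross-section yield governs)

Weld metal: throat = 0.707×0.25 = 0.17675 in, L = 2×3.9375 = 7.875 in. φR_n = 0.75 × 0.6 × 70 × 0.17675 × 7.875 = 43.8 kips.
Base metal shear (0.375 in plate): yield φR_n = 1.0×0.6×50×0.375×7.875 = 88.6 kips; rupture φR_n = 0.75×0.6×70×0.375×7.875 = 93.0 kips; take 88.6 kips (yield).
Tension yield (gross): A_g = 1.5×0.375 = 0.5625 in². φR_n = 0.90 × 50 × 0.5625 = 25.3 kips.
Governing: min(43.8, 88.6, 25.3) = 25.3 kips → gross-section yield.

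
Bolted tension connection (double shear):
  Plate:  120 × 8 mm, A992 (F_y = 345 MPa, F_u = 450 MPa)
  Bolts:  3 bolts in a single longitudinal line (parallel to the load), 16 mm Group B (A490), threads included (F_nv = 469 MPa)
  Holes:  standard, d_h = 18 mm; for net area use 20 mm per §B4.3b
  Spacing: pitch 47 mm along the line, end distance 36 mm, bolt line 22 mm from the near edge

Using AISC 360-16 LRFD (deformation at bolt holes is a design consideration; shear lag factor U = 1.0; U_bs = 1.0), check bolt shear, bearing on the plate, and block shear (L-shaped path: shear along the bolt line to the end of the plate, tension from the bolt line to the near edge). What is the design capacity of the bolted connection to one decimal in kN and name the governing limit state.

162.0 kN (block shear governs)

Bolt shear: A_b = π(16)²/4 = 201.06 mm². φR_n = 0.75 × 469 × 201.06 × 3 × 2 = 424.3 kN.
Bearing (8 mm plate, F_u = 450 MPa): end bolts L_c = 36 − 18/2 = 27, R_n = min(1.2×27×8×450, 2.4×16×8×450) = 116.64 kN/bolt; interior L_c = 47 − 18 = 29, R_n = 125.28 kN/bolt. φR_n = 0.75 × (1×116.64 + 2×125.28) = 275.4 kN.
Block shear: shear path 1×[36+2×47] = 1×130 mm, A_gv = 1040, A_nv = 1×(130 − 2.5×20)×8 = 640 mm²; tension to near edge: (22 − 0.5×20)×8 = 96 mm². R_n = min(0.6×450×640, 0.6×345×1040) + 1.0×450×96 = min(172.8, 215.28) + 43.2 = 216 kN. φR_n = 0.75 × 216 = 162.0 kN.
Governing: min(424.3, 275.4, 162.0) = 162.0 kN → block shear.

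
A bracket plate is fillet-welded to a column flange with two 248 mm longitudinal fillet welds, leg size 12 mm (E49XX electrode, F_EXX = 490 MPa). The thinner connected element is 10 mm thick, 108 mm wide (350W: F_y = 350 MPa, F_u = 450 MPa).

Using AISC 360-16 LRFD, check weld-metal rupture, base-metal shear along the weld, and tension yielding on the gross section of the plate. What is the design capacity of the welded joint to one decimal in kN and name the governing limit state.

Weld metal: throat = 0.707×12 = 8.484 mm, L = 2×248 = 496 mm. φR_n = 0.75 × 0.6 × 490 × 8.484 × 496 = 927.9 kN.
Base metal shear (10 mm plate): yield φR_n = 1.0×0.6×350×10×496 = 1041.6 kN; rupture φR_n = 0.75×0.6×450×10×496 = 1004.4 kN; take 1004.4 kN (rupture).
Tension yield (gross): A_g = 108×10 = 1080 mm². φR_n = 0.90 × 350 × 1080 = 340.2 kN.
Governing: min(927.9, 1004.4, 340.2) = 340.2 kN → gross-section yield.

340.2 kN (gross-section yield governs)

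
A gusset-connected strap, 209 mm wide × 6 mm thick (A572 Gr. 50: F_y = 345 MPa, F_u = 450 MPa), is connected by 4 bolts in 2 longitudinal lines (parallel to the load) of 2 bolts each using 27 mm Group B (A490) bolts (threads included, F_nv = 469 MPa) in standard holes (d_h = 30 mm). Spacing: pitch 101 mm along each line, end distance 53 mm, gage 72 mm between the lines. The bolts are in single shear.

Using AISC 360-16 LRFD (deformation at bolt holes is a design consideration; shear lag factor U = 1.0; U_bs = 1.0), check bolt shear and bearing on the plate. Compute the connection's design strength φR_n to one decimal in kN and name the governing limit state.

447.1 kN (bearing governs)

Bolt shear: A_b = π(27)²/4 = 572.56 mm². φR_n = 0.75 × 469 × 572.56 × 4 × 1 = 805.6 kN.
Bearing (6 mm plate, F_u = 450 MPa): end bolts L_c = 53 − 30/2 = 38, R_n = min(1.2×38×6×450, 2.4×27×6×450) = 123.12 kN/bolt; interior L_c = 101 − 30 = 71, R_n = 174.96 kN/bolt. φR_n = 0.75 × (2×123.12 + 2×174.96) = 447.1 kN.
Governing: min(805.6, 447.1) = 447.1 kN → bearing.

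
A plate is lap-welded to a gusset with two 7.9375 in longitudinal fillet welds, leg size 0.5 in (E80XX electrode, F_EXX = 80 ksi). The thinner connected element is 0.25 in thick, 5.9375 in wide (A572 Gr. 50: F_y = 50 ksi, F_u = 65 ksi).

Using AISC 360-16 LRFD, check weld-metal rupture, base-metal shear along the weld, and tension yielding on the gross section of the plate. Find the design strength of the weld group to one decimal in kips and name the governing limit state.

Weld metal: throat = 0.707×0.5 = 0.3535 in, L = 2×7.9375 = 15.875 in. φR_n = 0.75 × 0.6 × 80 × 0.3535 × 15.875 = 202.0 kips.
Base metal shear (0.25 in plate): yield φR_n = 1.0×0.6×50×0.25×15.875 = 119.1 kips; rupture φR_n = 0.75×0.6×65×0.25×15.875 = 116.1 kips; take 116.1 kips (rupture).
Tension yield (gross): A_g = 5.9375×0.25 = 1.4844 in². φR_n = 0.90 × 50 × 1.4844 = 66.8 kips.
Governing: min(202.0, 116.1, 66.8) = 66.8 kips → gross-section yield.

66.8 kips (gross-section yield governs)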